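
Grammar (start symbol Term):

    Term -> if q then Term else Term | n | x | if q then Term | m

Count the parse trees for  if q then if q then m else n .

2

Parse trees for if q then if q then m else n:
  [Term if q then [Term if q then [Term m]] else [Term n]]
  [Term if q then [Term if q then [Term m] else [Term n]]]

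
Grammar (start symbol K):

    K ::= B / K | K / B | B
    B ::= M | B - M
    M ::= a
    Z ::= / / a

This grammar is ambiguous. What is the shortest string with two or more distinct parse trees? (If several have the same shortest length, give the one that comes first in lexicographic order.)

length 1: no string has ≥2 trees
length 3: a / a has 2 parse trees

Two derivations of a / a:
  K ⇒ B / K ⇒ M / K ⇒ a / K ⇒ a / B ⇒ a / M ⇒ a / a
  K ⇒ K / B ⇒ B / B ⇒ M / B ⇒ a / B ⇒ a / M ⇒ a / a

a / a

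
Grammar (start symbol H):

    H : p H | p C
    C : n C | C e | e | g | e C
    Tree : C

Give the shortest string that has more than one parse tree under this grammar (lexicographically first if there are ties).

length 2: no string has ≥2 trees
length 3: p e e has 2 parse trees

Two derivations of p e e:
  H ⇒ p C ⇒ p C e ⇒ p e e
  H ⇒ p C ⇒ p e C ⇒ p e e

p e e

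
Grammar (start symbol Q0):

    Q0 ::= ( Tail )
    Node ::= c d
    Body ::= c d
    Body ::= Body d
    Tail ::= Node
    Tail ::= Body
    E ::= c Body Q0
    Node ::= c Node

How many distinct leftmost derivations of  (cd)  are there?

2

Parse trees for (cd):
  [Q0 ( [Tail [Node c d]] )]
  [Q0 ( [Tail [Body c d]] )]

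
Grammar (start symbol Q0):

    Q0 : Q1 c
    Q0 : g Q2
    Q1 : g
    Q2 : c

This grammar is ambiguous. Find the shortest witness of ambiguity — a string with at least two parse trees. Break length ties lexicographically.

length 2: g c has 2 parse trees

Two derivations of g c:
  Q0 ⇒ Q1 c ⇒ g c
  Q0 ⇒ g Q2 ⇒ g c

g c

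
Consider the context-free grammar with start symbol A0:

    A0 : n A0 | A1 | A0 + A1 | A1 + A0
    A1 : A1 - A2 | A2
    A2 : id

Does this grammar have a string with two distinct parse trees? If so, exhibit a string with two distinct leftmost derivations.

Ambiguous

Witness: id + id

Derivation 1: A0 ⇒ A0 + A1 ⇒ A1 + A1 ⇒ A2 + A1 ⇒ id + A1 ⇒ id + A2 ⇒ id + id
Derivation 2: A0 ⇒ A1 + A0 ⇒ A2 + A0 ⇒ id + A0 ⇒ id + A1 ⇒ id + A2 ⇒ id + id

Two distinct leftmost derivations for the same string.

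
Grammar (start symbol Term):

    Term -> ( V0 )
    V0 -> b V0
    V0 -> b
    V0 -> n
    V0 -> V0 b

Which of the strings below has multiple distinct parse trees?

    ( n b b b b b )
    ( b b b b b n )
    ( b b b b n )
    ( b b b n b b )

( b b b n b b )

( n b b b b b ): 1 tree
( b b b b b n ): 1 tree
( b b b b n ): 1 tree
( b b b n b b ): 10 trees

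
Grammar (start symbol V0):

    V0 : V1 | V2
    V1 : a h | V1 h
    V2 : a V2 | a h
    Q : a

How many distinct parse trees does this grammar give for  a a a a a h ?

Parse trees for a a a a a h:
  [V0 [V2 a [V2 a [V2 a [V2 a [V2 a h]]]]]]

1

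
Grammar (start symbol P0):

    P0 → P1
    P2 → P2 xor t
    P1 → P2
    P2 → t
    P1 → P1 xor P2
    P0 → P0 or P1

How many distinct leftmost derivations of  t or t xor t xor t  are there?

4

Parse trees for t or t xor t xor t:
  [P0 [P0 [P1 [P2 t]]] or [P1 [P2 [P2 [P2 t] xor t] xor t]]]
  [P0 [P0 [P1 [P2 t]]] or [P1 [P1 [P2 t]] xor [P2 [P2 t] xor t]]]
  [P0 [P0 [P1 [P2 t]]] or [P1 [P1 [P2 [P2 t] xor t]] xor [P2 t]]]
  [P0 [P0 [P1 [P2 t]]] or [P1 [P1 [P1 [P2 t]] xor [P2 t]] xor [P2 t]]]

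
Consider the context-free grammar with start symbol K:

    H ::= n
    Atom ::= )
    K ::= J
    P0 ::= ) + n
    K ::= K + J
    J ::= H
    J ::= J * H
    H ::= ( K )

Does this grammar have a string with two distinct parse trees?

Only K, J, H are reachable from K; ignoring the rest: K → K + J | J  ;  J → J * H | H  — a left-associative chain with H at the bottom. Each string factors uniquely by precedence.

Unambiguous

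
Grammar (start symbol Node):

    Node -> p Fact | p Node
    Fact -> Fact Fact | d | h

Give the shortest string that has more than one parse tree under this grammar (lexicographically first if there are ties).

length 2: no string has ≥2 trees
length 3: no string has ≥2 trees
length 4: p d d d has 2 parse trees

Two derivations of p d d d:
  Node ⇒ p Fact ⇒ p Fact Fact ⇒ p Fact Fact Fact ⇒ p d Fact Fact ⇒ p d d Fact ⇒ p d d d
  Node ⇒ p Fact ⇒ p Fact Fact ⇒ p d Fact ⇒ p d Fact Fact ⇒ p d d Fact ⇒ p d d d

p d d d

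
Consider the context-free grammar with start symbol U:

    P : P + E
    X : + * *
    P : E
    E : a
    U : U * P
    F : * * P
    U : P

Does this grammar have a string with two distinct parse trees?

Only U, P, E are reachable from U; ignoring the rest: The grammar is stratified — U handles '*' (left-recursive), P handles '+', E atoms. Each operator has a fixed associativity and precedence level, so every string has one parse.

Unambiguous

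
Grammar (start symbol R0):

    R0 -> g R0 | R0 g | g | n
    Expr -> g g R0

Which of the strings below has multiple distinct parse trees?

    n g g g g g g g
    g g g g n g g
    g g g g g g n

g g g g n g g

n g g g g g g g: 1 tree
g g g g n g g: 15 trees
g g g g g g n: 1 tree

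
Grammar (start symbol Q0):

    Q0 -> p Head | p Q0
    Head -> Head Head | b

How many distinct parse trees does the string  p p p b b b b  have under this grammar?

Parse trees for p p p b b b b:
  [Q0 p [Q0 p [Q0 p [Head [Head b] [Head [Head b] [Head [Head b] [Head b]]]]]]]
  [Q0 p [Q0 p [Q0 p [Head [Head b] [Head [Head [Head b] [Head b]] [Head b]]]]]]
  [Q0 p [Q0 p [Q0 p [Head [Head [Head b] [Head b]] [Head [Head b] [Head b]]]]]]
  [Q0 p [Q0 p [Q0 p [Head [Head [Head b] [Head [Head b] [Head b]]] [Head b]]]]]
  [Q0 p [Q0 p [Q0 p [Head [Head [Head [Head b] [Head b]] [Head b]] [Head b]]]]]

5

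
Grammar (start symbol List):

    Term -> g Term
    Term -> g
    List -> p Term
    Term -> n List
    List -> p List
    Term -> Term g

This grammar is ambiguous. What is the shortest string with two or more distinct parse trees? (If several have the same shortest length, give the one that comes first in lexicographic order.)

p g g

length 2: no string has ≥2 trees
length 3: p g g has 2 parse trees

Two derivations of p g g:
  List ⇒ p Term ⇒ p g Term ⇒ p g g
  List ⇒ p Term ⇒ p Term g ⇒ p g g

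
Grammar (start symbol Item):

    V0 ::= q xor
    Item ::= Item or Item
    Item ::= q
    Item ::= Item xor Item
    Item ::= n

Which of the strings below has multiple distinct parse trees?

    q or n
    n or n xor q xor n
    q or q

q or n: 1 tree
n or n xor q xor n: 5 trees
q or q: 1 tree

n or n xor q xor n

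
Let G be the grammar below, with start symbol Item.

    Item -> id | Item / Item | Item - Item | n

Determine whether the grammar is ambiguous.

Ambiguous

Witness: id - id - id

Derivation 1: Item ⇒ Item - Item ⇒ id - Item ⇒ id - Item - Item ⇒ id - id - Item ⇒ id - id - id
Derivation 2: Item ⇒ Item - Item ⇒ Item - Item - Item ⇒ id - Item - Item ⇒ id - id - Item ⇒ id - id - id

Two distinct leftmost derivations for the same string.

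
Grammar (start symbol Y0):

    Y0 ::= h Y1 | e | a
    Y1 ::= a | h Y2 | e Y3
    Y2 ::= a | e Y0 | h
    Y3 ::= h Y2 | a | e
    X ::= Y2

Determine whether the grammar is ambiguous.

Unambiguous

(X is unreachable from Y0, so its rules don't affect L(Y0).) The reachable rules are right-linear with at most one rule per (nonterminal, next-terminal) pair. Each input token forces the next rule, so parsing is deterministic.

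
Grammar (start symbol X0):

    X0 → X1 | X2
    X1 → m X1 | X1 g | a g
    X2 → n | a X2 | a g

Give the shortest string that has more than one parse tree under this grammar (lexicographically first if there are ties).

length 1: no string has ≥2 trees
length 2: a g has 2 parse trees

Two derivations of a g:
  X0 ⇒ X1 ⇒ a g
  X0 ⇒ X2 ⇒ a g

a g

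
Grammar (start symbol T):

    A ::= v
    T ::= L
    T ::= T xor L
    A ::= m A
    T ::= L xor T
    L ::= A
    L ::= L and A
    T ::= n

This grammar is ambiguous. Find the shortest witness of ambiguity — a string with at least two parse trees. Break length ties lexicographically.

length 1: no string has ≥2 trees
length 2: no string has ≥2 trees
length 3: v xor v has 2 parse trees

Two derivations of v xor v:
  T ⇒ T xor L ⇒ L xor L ⇒ A xor L ⇒ v xor L ⇒ v xor A ⇒ v xor v
  T ⇒ L xor T ⇒ A xor T ⇒ v xor T ⇒ v xor L ⇒ v xor A ⇒ v xor v

v xor v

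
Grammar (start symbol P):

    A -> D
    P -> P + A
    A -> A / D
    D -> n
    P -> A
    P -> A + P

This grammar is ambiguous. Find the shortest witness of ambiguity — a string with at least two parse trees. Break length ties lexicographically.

length 1: no string has ≥2 trees
length 3: n + n has 2 parse trees

Two derivations of n + n:
  P ⇒ P + A ⇒ A + A ⇒ D + A ⇒ n + A ⇒ n + D ⇒ n + n
  P ⇒ A + P ⇒ D + P ⇒ n + P ⇒ n + A ⇒ n + D ⇒ n + n

n + n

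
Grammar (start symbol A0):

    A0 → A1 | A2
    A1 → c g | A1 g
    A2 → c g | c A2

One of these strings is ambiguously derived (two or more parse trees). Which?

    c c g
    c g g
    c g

c c g: 1 tree
c g g: 1 tree
c g: 2 trees

c g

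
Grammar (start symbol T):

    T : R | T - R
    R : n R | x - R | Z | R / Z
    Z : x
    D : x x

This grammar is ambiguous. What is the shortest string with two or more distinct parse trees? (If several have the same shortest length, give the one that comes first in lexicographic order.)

length 1: no string has ≥2 trees
length 2: no string has ≥2 trees
length 3: x - x has 2 parse trees

Two derivations of x - x:
  T ⇒ R ⇒ x - R ⇒ x - Z ⇒ x - x
  T ⇒ T - R ⇒ R - R ⇒ Z - R ⇒ x - R ⇒ x - Z ⇒ x - x

x - x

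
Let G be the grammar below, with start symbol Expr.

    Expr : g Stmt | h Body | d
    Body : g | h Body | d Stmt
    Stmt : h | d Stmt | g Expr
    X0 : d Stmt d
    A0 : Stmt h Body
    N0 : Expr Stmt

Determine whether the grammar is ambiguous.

Unambiguous

(X0, A0, N0 are unreachable from Expr, so their rules don't affect L(Expr).) Restricted to the reachable nonterminals, every rule has the form A → t or A → t B, and no two rules for the same A share a first terminal. The grammar encodes a DFA — one run per string.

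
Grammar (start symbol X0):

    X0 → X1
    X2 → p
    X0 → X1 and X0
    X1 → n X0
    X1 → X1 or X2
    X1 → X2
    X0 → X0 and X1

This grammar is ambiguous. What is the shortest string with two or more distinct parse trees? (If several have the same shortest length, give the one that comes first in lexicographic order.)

p and p

length 1: no string has ≥2 trees
length 2: no string has ≥2 trees
length 3: p and p has 2 parse trees

Two derivations of p and p:
  X0 ⇒ X1 and X0 ⇒ X2 and X0 ⇒ p and X0 ⇒ p and X1 ⇒ p and X2 ⇒ p and p
  X0 ⇒ X0 and X1 ⇒ X1 and X1 ⇒ X2 and X1 ⇒ p and X1 ⇒ p and X2 ⇒ p and p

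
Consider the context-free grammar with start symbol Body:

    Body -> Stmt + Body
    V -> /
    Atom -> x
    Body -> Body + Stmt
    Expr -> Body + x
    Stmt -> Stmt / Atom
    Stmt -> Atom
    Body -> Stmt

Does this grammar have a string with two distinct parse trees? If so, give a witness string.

Ambiguous

Witness: x + x

Derivation 1: Body ⇒ Stmt + Body ⇒ Atom + Body ⇒ x + Body ⇒ x + Stmt ⇒ x + Atom ⇒ x + x
Derivation 2: Body ⇒ Body + Stmt ⇒ Stmt + Stmt ⇒ Atom + Stmt ⇒ x + Stmt ⇒ x + Atom ⇒ x + x

Two distinct leftmost derivations for the same string.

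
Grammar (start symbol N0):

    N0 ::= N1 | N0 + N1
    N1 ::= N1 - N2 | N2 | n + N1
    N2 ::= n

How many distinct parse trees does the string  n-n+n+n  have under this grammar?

Parse trees for n-n+n+n:
  [N0 [N0 [N1 [N1 [N2 n]] - [N2 n]]] + [N1 n + [N1 [N2 n]]]]
  [N0 [N0 [N0 [N1 [N1 [N2 n]] - [N2 n]]] + [N1 [N2 n]]] + [N1 [N2 n]]]

2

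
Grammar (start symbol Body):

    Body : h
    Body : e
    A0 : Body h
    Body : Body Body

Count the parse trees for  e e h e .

Parse trees for e e h e:
  [Body [Body e] [Body [Body e] [Body [Body h] [Body e]]]]
  [Body [Body e] [Body [Body [Body e] [Body h]] [Body e]]]
  [Body [Body [Body e] [Body e]] [Body [Body h] [Body e]]]
  [Body [Body [Body e] [Body [Body e] [Body h]]] [Body e]]
  [Body [Body [Body [Body e] [Body e]] [Body h]] [Body e]]

5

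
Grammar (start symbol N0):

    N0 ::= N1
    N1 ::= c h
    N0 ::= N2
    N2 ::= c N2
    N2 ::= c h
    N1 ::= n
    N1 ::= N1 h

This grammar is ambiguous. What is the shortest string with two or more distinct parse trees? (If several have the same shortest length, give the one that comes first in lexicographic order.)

length 1: no string has ≥2 trees
length 2: c h has 2 parse trees

Two derivations of c h:
  N0 ⇒ N1 ⇒ c h
  N0 ⇒ N2 ⇒ c h

c h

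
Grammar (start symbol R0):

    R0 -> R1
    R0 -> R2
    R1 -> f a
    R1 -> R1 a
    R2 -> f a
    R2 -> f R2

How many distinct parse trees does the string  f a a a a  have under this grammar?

Parse trees for f a a a a:
  [R0 [R1 [R1 [R1 [R1 f a] a] a] a]]

1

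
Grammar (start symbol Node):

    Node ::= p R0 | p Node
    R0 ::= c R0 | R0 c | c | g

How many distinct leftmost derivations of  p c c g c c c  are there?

10

Parse trees for p c c g c c c (showing first 6 of 10):
  [Node p [R0 c [R0 c [R0 [R0 [R0 [R0 g] c] c] c]]]]
  [Node p [R0 c [R0 [R0 c [R0 [R0 [R0 g] c] c]] c]]]
  [Node p [R0 c [R0 [R0 [R0 c [R0 [R0 g] c]] c] c]]]
  [Node p [R0 c [R0 [R0 [R0 [R0 c [R0 g]] c] c] c]]]
  [Node p [R0 [R0 c [R0 c [R0 [R0 [R0 g] c] c]]] c]]
  [Node p [R0 [R0 c [R0 [R0 c [R0 [R0 g] c]] c]] c]]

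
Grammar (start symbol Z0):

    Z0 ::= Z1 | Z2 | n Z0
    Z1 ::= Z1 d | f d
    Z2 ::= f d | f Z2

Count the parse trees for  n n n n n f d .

2

Parse trees for n n n n n f d:
  [Z0 n [Z0 n [Z0 n [Z0 n [Z0 n [Z0 [Z1 f d]]]]]]]
  [Z0 n [Z0 n [Z0 n [Z0 n [Z0 n [Z0 [Z2 f d]]]]]]]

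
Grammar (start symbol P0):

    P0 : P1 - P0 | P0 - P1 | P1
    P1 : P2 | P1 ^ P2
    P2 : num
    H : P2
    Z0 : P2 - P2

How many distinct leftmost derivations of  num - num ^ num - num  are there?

Parse trees for num - num ^ num - num:
  [P0 [P1 [P2 num]] - [P0 [P1 [P1 [P2 num]] ^ [P2 num]] - [P0 [P1 [P2 num]]]]]
  [P0 [P1 [P2 num]] - [P0 [P0 [P1 [P1 [P2 num]] ^ [P2 num]]] - [P1 [P2 num]]]]
  [P0 [P0 [P1 [P2 num]] - [P0 [P1 [P1 [P2 num]] ^ [P2 num]]]] - [P1 [P2 num]]]
  [P0 [P0 [P0 [P1 [P2 num]]] - [P1 [P1 [P2 num]] ^ [P2 num]]] - [P1 [P2 num]]]

4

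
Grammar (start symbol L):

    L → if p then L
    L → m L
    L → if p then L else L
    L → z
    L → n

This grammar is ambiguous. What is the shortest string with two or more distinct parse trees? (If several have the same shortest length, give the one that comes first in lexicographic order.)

length 1: no string has ≥2 trees
length 2: no string has ≥2 trees
length 3: no string has ≥2 trees
length 4: no string has ≥2 trees
length 5: no string has ≥2 trees
length 6: no string has ≥2 trees
length 7: no string has ≥2 trees
length 8: no string has ≥2 trees
length 9: if p then if p then n else n has 2 parse trees

Two derivations of if p then if p then n else n:
  L ⇒ if p then L ⇒ if p then if p then L else L ⇒ if p then if p then n else L ⇒ if p then if p then n else n
  L ⇒ if p then L else L ⇒ if p then if p then L else L ⇒ if p then if p then n else L ⇒ if p then if p then n else n

if p then if p then n else n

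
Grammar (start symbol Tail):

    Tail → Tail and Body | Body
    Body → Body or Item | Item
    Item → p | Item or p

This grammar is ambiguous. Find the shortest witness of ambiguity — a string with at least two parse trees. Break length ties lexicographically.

p or p

length 1: no string has ≥2 trees
length 3: p or p has 2 parse trees

Two derivations of p or p:
  Tail ⇒ Body ⇒ Body or Item ⇒ Item or Item ⇒ p or Item ⇒ p or p
  Tail ⇒ Body ⇒ Item ⇒ Item or p ⇒ p or p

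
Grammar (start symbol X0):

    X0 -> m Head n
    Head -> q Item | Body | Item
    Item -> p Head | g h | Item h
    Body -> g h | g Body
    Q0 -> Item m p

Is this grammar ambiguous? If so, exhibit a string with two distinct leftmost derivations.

Witness: m g h n

Derivation 1: X0 ⇒ m Head n ⇒ m Body n ⇒ m g h n
Derivation 2: X0 ⇒ m Head n ⇒ m Item n ⇒ m g h n

Two distinct leftmost derivations for the same string.

Ambiguous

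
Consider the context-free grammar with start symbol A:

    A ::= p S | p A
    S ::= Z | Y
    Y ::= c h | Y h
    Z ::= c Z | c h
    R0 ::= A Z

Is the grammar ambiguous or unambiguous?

Witness: p c h

Derivation 1: A ⇒ p S ⇒ p Z ⇒ p c h
Derivation 2: A ⇒ p S ⇒ p Y ⇒ p c h

Two distinct leftmost derivations for the same string.

Ambiguous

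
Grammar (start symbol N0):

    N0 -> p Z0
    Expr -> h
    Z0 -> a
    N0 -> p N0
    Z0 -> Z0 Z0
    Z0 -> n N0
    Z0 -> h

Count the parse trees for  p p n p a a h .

5

Parse trees for p p n p a a h:
  [N0 p [N0 p [Z0 [Z0 n [N0 p [Z0 a]]] [Z0 [Z0 a] [Z0 h]]]]]
  [N0 p [N0 p [Z0 [Z0 [Z0 n [N0 p [Z0 a]]] [Z0 a]] [Z0 h]]]]
  [N0 p [N0 p [Z0 [Z0 n [N0 p [Z0 [Z0 a] [Z0 a]]]] [Z0 h]]]]
  [N0 p [N0 p [Z0 n [N0 p [Z0 [Z0 a] [Z0 [Z0 a] [Z0 h]]]]]]]
  [N0 p [N0 p [Z0 n [N0 p [Z0 [Z0 [Z0 a] [Z0 a]] [Z0 h]]]]]]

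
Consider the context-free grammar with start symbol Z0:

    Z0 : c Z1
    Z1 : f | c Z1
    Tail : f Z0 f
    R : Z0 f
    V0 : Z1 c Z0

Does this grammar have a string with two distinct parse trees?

Unambiguous

Only Z0, Z1 are reachable from Z0; ignoring the rest: Restricted to the reachable nonterminals, every rule has the form A → t or A → t B, and no two rules for the same A share a first terminal. The grammar encodes a DFA — one run per string.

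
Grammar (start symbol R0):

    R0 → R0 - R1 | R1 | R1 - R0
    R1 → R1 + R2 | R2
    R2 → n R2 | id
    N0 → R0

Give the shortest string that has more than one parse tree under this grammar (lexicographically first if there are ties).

length 1: no string has ≥2 trees
length 2: no string has ≥2 trees
length 3: id - id has 2 parse trees

Two derivations of id - id:
  R0 ⇒ R0 - R1 ⇒ R1 - R1 ⇒ R2 - R1 ⇒ id - R1 ⇒ id - R2 ⇒ id - id
  R0 ⇒ R1 - R0 ⇒ R2 - R0 ⇒ id - R0 ⇒ id - R1 ⇒ id - R2 ⇒ id - id

id - id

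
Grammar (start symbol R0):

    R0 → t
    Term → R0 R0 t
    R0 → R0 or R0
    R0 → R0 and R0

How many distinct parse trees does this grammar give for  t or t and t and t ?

5

Parse trees for t or t and t and t:
  [R0 [R0 t] or [R0 [R0 t] and [R0 [R0 t] and [R0 t]]]]
  [R0 [R0 t] or [R0 [R0 [R0 t] and [R0 t]] and [R0 t]]]
  [R0 [R0 [R0 t] or [R0 t]] and [R0 [R0 t] and [R0 t]]]
  [R0 [R0 [R0 t] or [R0 [R0 t] and [R0 t]]] and [R0 t]]
  [R0 [R0 [R0 [R0 t] or [R0 t]] and [R0 t]] and [R0 t]]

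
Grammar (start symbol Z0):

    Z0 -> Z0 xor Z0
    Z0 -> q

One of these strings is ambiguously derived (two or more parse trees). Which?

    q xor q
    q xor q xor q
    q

q xor q: 1 tree
q xor q xor q: 2 trees
q: 1 tree

q xor q xor q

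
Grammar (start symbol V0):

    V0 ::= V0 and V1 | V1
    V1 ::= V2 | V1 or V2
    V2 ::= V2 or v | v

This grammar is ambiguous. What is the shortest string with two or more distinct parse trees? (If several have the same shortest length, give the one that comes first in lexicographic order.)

v or v

length 1: no string has ≥2 trees
length 3: v or v has 2 parse trees

Two derivations of v or v:
  V0 ⇒ V1 ⇒ V2 ⇒ V2 or v ⇒ v or v
  V0 ⇒ V1 ⇒ V1 or V2 ⇒ V2 or V2 ⇒ v or V2 ⇒ v or v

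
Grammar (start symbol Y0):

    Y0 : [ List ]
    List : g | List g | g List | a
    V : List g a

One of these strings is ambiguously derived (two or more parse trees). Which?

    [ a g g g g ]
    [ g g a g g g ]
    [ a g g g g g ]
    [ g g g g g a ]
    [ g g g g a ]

[ g g a g g g ]

[ a g g g g ]: 1 tree
[ g g a g g g ]: 10 trees
[ a g g g g g ]: 1 tree
[ g g g g g a ]: 1 tree
[ g g g g a ]: 1 tree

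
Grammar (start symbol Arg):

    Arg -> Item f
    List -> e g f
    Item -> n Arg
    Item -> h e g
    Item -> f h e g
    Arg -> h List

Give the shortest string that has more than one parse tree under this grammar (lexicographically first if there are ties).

h e g f

length 4: h e g f has 2 parse trees

Two derivations of h e g f:
  Arg ⇒ Item f ⇒ h e g f
  Arg ⇒ h List ⇒ h e g f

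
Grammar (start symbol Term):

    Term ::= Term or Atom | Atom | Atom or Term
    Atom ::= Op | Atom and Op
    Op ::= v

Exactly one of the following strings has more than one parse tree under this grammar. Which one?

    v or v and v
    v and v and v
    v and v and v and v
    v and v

v or v and v

v or v and v: 2 trees
v and v and v: 1 tree
v and v and v and v: 1 tree
v and v: 1 tree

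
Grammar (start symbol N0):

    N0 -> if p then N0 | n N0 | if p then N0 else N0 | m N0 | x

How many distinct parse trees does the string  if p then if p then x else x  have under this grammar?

Parse trees for if p then if p then x else x:
  [N0 if p then [N0 if p then [N0 x] else [N0 x]]]
  [N0 if p then [N0 if p then [N0 x]] else [N0 x]]

2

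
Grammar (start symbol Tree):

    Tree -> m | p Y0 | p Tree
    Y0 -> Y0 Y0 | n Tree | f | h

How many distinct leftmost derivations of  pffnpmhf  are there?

Parse trees for pffnpmhf (showing first 6 of 14):
  [Tree p [Y0 [Y0 f] [Y0 [Y0 f] [Y0 [Y0 n [Tree p [Tree m]]] [Y0 [Y0 h] [Y0 f]]]]]]
  [Tree p [Y0 [Y0 f] [Y0 [Y0 f] [Y0 [Y0 [Y0 n [Tree p [Tree m]]] [Y0 h]] [Y0 f]]]]]
  [Tree p [Y0 [Y0 f] [Y0 [Y0 [Y0 f] [Y0 n [Tree p [Tree m]]]] [Y0 [Y0 h] [Y0 f]]]]]
  [Tree p [Y0 [Y0 f] [Y0 [Y0 [Y0 f] [Y0 [Y0 n [Tree p [Tree m]]] [Y0 h]]] [Y0 f]]]]
  [Tree p [Y0 [Y0 f] [Y0 [Y0 [Y0 [Y0 f] [Y0 n [Tree p [Tree m]]]] [Y0 h]] [Y0 f]]]]
  [Tree p [Y0 [Y0 [Y0 f] [Y0 f]] [Y0 [Y0 n [Tree p [Tree m]]] [Y0 [Y0 h] [Y0 f]]]]]

14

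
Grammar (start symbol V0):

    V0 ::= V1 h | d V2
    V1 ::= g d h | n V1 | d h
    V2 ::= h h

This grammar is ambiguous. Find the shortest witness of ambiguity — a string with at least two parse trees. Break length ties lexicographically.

length 3: d h h has 2 parse trees

Two derivations of d h h:
  V0 ⇒ V1 h ⇒ d h h
  V0 ⇒ d V2 ⇒ d h h

d h h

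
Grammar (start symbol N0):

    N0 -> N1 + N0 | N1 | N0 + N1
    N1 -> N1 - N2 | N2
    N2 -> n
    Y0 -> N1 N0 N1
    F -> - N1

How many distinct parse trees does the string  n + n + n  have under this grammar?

Parse trees for n + n + n:
  [N0 [N1 [N2 n]] + [N0 [N1 [N2 n]] + [N0 [N1 [N2 n]]]]]
  [N0 [N1 [N2 n]] + [N0 [N0 [N1 [N2 n]]] + [N1 [N2 n]]]]
  [N0 [N0 [N1 [N2 n]] + [N0 [N1 [N2 n]]]] + [N1 [N2 n]]]
  [N0 [N0 [N0 [N1 [N2 n]]] + [N1 [N2 n]]] + [N1 [N2 n]]]

4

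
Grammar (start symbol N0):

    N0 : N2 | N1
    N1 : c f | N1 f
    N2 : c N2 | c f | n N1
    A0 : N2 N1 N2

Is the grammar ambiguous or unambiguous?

Witness: c f

Derivation 1: N0 ⇒ N2 ⇒ c f
Derivation 2: N0 ⇒ N1 ⇒ c f

Two distinct leftmost derivations for the same string.

Ambiguous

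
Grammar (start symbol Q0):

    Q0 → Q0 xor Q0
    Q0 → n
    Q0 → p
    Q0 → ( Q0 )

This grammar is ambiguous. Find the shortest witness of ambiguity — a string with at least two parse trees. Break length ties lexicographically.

n xor n xor n

length 1: no string has ≥2 trees
length 3: no string has ≥2 trees
length 5: n xor n xor n has 2 parse trees

Two derivations of n xor n xor n:
  Q0 ⇒ Q0 xor Q0 ⇒ Q0 xor Q0 xor Q0 ⇒ n xor Q0 xor Q0 ⇒ n xor n xor Q0 ⇒ n xor n xor n
  Q0 ⇒ Q0 xor Q0 ⇒ n xor Q0 ⇒ n xor Q0 xor Q0 ⇒ n xor n xor Q0 ⇒ n xor n xor n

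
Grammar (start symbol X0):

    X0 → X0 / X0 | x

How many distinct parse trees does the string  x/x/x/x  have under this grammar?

5

Parse trees for x/x/x/x:
  [X0 [X0 x] / [X0 [X0 x] / [X0 [X0 x] / [X0 x]]]]
  [X0 [X0 x] / [X0 [X0 [X0 x] / [X0 x]] / [X0 x]]]
  [X0 [X0 [X0 x] / [X0 x]] / [X0 [X0 x] / [X0 x]]]
  [X0 [X0 [X0 x] / [X0 [X0 x] / [X0 x]]] / [X0 x]]
  [X0 [X0 [X0 [X0 x] / [X0 x]] / [X0 x]] / [X0 x]]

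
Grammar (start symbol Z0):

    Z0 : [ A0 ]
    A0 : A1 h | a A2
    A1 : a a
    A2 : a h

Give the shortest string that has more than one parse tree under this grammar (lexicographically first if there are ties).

length 5: [ a a h ] has 2 parse trees

Two derivations of [ a a h ]:
  Z0 ⇒ [ A0 ] ⇒ [ A1 h ] ⇒ [ a a h ]
  Z0 ⇒ [ A0 ] ⇒ [ a A2 ] ⇒ [ a a h ]

[ a a h ]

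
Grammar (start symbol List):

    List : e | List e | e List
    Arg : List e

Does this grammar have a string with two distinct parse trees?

Witness: e e

Derivation 1: List ⇒ List e ⇒ e e
Derivation 2: List ⇒ e List ⇒ e e

Two distinct leftmost derivations for the same string.

Ambiguous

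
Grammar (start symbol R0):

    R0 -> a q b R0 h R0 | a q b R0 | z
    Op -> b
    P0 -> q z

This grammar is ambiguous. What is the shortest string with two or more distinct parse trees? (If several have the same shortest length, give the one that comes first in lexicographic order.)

length 1: no string has ≥2 trees
length 4: no string has ≥2 trees
length 6: no string has ≥2 trees
length 7: no string has ≥2 trees
length 9: a q b a q b z h z has 2 parse trees

Two derivations of a q b a q b z h z:
  R0 ⇒ a q b R0 h R0 ⇒ a q b a q b R0 h R0 ⇒ a q b a q b z h R0 ⇒ a q b a q b z h z
  R0 ⇒ a q b R0 ⇒ a q b a q b R0 h R0 ⇒ a q b a q b z h R0 ⇒ a q b a q b z h z

a q b a q b z h z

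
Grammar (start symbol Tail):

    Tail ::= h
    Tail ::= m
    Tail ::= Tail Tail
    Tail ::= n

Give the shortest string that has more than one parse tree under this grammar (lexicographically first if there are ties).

length 1: no string has ≥2 trees
length 2: no string has ≥2 trees
length 3: h h h has 2 parse trees

Two derivations of h h h:
  Tail ⇒ Tail Tail ⇒ h Tail ⇒ h Tail Tail ⇒ h h Tail ⇒ h h h
  Tail ⇒ Tail Tail ⇒ Tail Tail Tail ⇒ h Tail Tail ⇒ h h Tail ⇒ h h h

h h h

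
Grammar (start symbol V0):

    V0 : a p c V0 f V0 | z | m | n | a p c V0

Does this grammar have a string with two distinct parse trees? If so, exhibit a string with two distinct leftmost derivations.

Ambiguous

Witness: a p c a p c m f m

Derivation 1: V0 ⇒ a p c V0 f V0 ⇒ a p c a p c V0 f V0 ⇒ a p c a p c m f V0 ⇒ a p c a p c m f m
Derivation 2: V0 ⇒ a p c V0 ⇒ a p c a p c V0 f V0 ⇒ a p c a p c m f V0 ⇒ a p c a p c m f m

Two distinct leftmost derivations for the same string.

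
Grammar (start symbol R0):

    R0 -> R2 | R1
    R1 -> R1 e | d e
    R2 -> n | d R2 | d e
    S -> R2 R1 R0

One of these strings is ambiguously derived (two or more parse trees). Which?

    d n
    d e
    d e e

d e

d n: 1 tree
d e: 2 trees
d e e: 1 tree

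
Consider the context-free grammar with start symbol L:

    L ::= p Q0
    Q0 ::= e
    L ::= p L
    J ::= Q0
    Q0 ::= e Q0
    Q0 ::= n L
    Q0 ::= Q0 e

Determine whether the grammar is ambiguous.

Witness: p e e

Derivation 1: L ⇒ p Q0 ⇒ p e Q0 ⇒ p e e
Derivation 2: L ⇒ p Q0 ⇒ p Q0 e ⇒ p e e

Two distinct leftmost derivations for the same string.

Ambiguous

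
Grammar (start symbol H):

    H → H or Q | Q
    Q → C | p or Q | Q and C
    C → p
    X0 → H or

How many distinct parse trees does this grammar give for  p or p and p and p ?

Parse trees for p or p and p and p:
  [H [H [Q [C p]]] or [Q [Q [Q [C p]] and [C p]] and [C p]]]
  [H [Q p or [Q [Q [Q [C p]] and [C p]] and [C p]]]]
  [H [Q [Q p or [Q [Q [C p]] and [C p]]] and [C p]]]
  [H [Q [Q [Q p or [Q [C p]]] and [C p]] and [C p]]]

4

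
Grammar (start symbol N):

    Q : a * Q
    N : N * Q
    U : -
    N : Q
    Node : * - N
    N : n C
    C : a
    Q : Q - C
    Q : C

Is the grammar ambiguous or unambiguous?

Witness: a * a

Derivation 1: N ⇒ N * Q ⇒ Q * Q ⇒ C * Q ⇒ a * Q ⇒ a * C ⇒ a * a
Derivation 2: N ⇒ Q ⇒ a * Q ⇒ a * C ⇒ a * a

Two distinct leftmost derivations for the same string.

Ambiguous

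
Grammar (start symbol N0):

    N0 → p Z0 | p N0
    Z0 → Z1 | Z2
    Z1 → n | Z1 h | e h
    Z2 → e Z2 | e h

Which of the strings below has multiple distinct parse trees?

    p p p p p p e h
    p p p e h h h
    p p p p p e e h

p p p p p p e h: 2 trees
p p p e h h h: 1 tree
p p p p p e e h: 1 tree

p p p p p p e h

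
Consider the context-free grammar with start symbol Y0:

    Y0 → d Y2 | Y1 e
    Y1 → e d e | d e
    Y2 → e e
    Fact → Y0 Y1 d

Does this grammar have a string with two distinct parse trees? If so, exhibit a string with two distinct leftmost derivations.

Ambiguous

Witness: d e e

Derivation 1: Y0 ⇒ d Y2 ⇒ d e e
Derivation 2: Y0 ⇒ Y1 e ⇒ d e e

Two distinct leftmost derivations for the same string.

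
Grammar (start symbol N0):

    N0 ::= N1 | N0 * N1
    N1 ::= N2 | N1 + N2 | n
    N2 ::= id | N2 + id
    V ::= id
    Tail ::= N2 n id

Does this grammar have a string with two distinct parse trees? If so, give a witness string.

Witness: id + id

Derivation 1: N0 ⇒ N1 ⇒ N2 ⇒ N2 + id ⇒ id + id
Derivation 2: N0 ⇒ N1 ⇒ N1 + N2 ⇒ N2 + N2 ⇒ id + N2 ⇒ id + id

Two distinct leftmost derivations for the same string.

Ambiguous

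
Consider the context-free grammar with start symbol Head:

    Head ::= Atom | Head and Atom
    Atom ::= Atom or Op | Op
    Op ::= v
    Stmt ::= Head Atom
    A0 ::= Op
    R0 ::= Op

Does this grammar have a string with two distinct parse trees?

Unambiguous

Only Head, Atom, Op are reachable from Head; ignoring the rest: The grammar is stratified — Head handles 'and' (left-recursive), Atom handles 'or', Op atoms. Each operator has a fixed associativity and precedence level, so every string has one parse.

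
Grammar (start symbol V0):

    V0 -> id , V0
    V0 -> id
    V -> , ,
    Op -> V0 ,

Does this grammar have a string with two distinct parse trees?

Only V0 is reachable from V0; ignoring the rest: The reachable grammar is A → atom sep A | atom. Each atom is followed by either the separator (recurse) or end-of-string (stop) — no choice point.

Unambiguous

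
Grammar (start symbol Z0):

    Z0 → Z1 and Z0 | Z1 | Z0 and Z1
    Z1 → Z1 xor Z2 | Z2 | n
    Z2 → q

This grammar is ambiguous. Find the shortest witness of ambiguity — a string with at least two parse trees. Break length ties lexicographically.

length 1: no string has ≥2 trees
length 3: n and n has 2 parse trees

Two derivations of n and n:
  Z0 ⇒ Z1 and Z0 ⇒ n and Z0 ⇒ n and Z1 ⇒ n and n
  Z0 ⇒ Z0 and Z1 ⇒ Z1 and Z1 ⇒ n and Z1 ⇒ n and n

n and n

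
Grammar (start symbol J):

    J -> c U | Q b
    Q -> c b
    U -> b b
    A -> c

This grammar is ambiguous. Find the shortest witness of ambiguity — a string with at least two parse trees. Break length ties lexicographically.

length 3: c b b has 2 parse trees

Two derivations of c b b:
  J ⇒ c U ⇒ c b b
  J ⇒ Q b ⇒ c b b

c b b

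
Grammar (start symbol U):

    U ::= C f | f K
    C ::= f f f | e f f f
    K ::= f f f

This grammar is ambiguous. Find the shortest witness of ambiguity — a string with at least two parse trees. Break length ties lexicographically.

f f f f

length 4: f f f f has 2 parse trees

Two derivations of f f f f:
  U ⇒ C f ⇒ f f f f
  U ⇒ f K ⇒ f f f f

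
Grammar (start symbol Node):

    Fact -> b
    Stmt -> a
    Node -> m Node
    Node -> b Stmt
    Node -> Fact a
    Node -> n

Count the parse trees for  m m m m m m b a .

Parse trees for m m m m m m b a:
  [Node m [Node m [Node m [Node m [Node m [Node m [Node b [Stmt a]]]]]]]]
  [Node m [Node m [Node m [Node m [Node m [Node m [Node [Fact b] a]]]]]]]

2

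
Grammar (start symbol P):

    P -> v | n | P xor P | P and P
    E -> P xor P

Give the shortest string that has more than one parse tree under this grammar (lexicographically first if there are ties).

n and n and n

length 1: no string has ≥2 trees
length 3: no string has ≥2 trees
length 5: n and n and n has 2 parse trees

Two derivations of n and n and n:
  P ⇒ P and P ⇒ n and P ⇒ n and P and P ⇒ n and n and P ⇒ n and n and n
  P ⇒ P and P ⇒ P and P and P ⇒ n and P and P ⇒ n and n and P ⇒ n and n and n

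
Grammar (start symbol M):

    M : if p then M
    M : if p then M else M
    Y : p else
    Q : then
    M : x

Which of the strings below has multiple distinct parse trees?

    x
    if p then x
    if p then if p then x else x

x: 1 tree
if p then x: 1 tree
if p then if p then x else x: 2 trees

if p then if p then x else x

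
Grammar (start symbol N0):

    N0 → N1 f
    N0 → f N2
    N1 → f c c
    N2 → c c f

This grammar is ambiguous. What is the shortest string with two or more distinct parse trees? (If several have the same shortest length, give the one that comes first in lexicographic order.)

length 4: f c c f has 2 parse trees

Two derivations of f c c f:
  N0 ⇒ N1 f ⇒ f c c f
  N0 ⇒ f N2 ⇒ f c c f

f c c f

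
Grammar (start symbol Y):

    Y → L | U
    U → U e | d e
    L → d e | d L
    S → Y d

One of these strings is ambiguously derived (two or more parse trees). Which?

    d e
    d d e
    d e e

d e

d e: 2 trees
d d e: 1 tree
d e e: 1 tree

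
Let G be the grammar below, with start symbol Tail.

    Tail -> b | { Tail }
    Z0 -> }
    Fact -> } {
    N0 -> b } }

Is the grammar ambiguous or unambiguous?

Unambiguous

(Z0, Fact, N0 are unreachable from Tail, so their rules don't affect L(Tail).) L(Tail) is { openⁿ atom closeⁿ : n ≥ 0 }. The bracket depth fixes n, and the derivation is forced at every step.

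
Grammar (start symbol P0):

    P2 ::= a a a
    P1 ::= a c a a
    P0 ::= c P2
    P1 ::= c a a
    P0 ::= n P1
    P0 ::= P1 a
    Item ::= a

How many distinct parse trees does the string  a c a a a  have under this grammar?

Parse trees for a c a a a:
  [P0 [P1 a c a a] a]

1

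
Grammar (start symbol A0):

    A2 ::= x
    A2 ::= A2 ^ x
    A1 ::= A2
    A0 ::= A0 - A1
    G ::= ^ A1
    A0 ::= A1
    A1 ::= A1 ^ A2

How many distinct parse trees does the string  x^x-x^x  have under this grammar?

Parse trees for x^x-x^x:
  [A0 [A0 [A1 [A2 [A2 x] ^ x]]] - [A1 [A2 [A2 x] ^ x]]]
  [A0 [A0 [A1 [A2 [A2 x] ^ x]]] - [A1 [A1 [A2 x]] ^ [A2 x]]]
  [A0 [A0 [A1 [A1 [A2 x]] ^ [A2 x]]] - [A1 [A2 [A2 x] ^ x]]]
  [A0 [A0 [A1 [A1 [A2 x]] ^ [A2 x]]] - [A1 [A1 [A2 x]] ^ [A2 x]]]

4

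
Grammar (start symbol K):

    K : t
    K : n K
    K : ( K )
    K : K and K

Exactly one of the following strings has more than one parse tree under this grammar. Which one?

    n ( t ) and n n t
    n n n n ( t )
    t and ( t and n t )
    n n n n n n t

n ( t ) and n n t

n ( t ) and n n t: 2 trees
n n n n ( t ): 1 tree
t and ( t and n t ): 1 tree
n n n n n n t: 1 tree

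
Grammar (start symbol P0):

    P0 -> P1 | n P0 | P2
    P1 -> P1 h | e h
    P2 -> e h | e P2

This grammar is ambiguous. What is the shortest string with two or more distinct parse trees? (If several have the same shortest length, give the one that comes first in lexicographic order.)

e h

length 2: e h has 2 parse trees

Two derivations of e h:
  P0 ⇒ P1 ⇒ e h
  P0 ⇒ P2 ⇒ e h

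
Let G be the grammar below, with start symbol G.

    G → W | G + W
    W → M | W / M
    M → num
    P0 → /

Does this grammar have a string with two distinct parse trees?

(P0 is unreachable from G, so its rules don't affect L(G).) This is a standard precedence ladder (G over W over M), with each level left-recursive on its own operator ('+' at G, '/' at W). That structure is LR(1), hence unambiguous.

Unambiguous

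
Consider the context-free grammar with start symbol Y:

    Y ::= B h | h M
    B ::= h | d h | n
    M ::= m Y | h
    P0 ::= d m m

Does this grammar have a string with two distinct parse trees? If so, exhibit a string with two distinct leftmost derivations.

Ambiguous

Witness: h h

Derivation 1: Y ⇒ B h ⇒ h h
Derivation 2: Y ⇒ h M ⇒ h h

Two distinct leftmost derivations for the same string.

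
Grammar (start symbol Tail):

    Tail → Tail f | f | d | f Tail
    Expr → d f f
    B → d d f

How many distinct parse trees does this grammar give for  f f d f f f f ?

15

Parse trees for f f d f f f f (showing first 6 of 15):
  [Tail [Tail [Tail [Tail [Tail f [Tail f [Tail d]]] f] f] f] f]
  [Tail [Tail [Tail [Tail f [Tail [Tail f [Tail d]] f]] f] f] f]
  [Tail [Tail [Tail [Tail f [Tail f [Tail [Tail d] f]]] f] f] f]
  [Tail [Tail [Tail f [Tail [Tail [Tail f [Tail d]] f] f]] f] f]
  [Tail [Tail [Tail f [Tail [Tail f [Tail [Tail d] f]] f]] f] f]
  [Tail [Tail [Tail f [Tail f [Tail [Tail [Tail d] f] f]]] f] f]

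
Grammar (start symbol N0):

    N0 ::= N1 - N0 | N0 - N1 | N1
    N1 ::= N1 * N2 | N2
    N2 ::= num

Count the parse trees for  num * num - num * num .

2

Parse trees for num * num - num * num:
  [N0 [N1 [N1 [N2 num]] * [N2 num]] - [N0 [N1 [N1 [N2 num]] * [N2 num]]]]
  [N0 [N0 [N1 [N1 [N2 num]] * [N2 num]]] - [N1 [N1 [N2 num]] * [N2 num]]]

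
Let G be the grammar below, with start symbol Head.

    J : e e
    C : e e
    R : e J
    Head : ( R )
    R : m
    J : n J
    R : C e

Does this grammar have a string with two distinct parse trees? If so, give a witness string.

Ambiguous

Witness: ( e e e )

Derivation 1: Head ⇒ ( R ) ⇒ ( e J ) ⇒ ( e e e )
Derivation 2: Head ⇒ ( R ) ⇒ ( C e ) ⇒ ( e e e )

Two distinct leftmost derivations for the same string.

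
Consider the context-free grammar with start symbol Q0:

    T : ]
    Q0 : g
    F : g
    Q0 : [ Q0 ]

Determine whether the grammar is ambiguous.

Unambiguous

(T, F are unreachable from Q0, so their rules don't affect L(Q0).) L(Q0) is { openⁿ atom closeⁿ : n ≥ 0 }. The bracket depth fixes n, and the derivation is forced at every step.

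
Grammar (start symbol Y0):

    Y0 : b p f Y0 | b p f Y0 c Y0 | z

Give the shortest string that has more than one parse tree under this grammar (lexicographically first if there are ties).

b p f b p f z c z

length 1: no string has ≥2 trees
length 4: no string has ≥2 trees
length 6: no string has ≥2 trees
length 7: no string has ≥2 trees
length 9: b p f b p f z c z has 2 parse trees

Two derivations of b p f b p f z c z:
  Y0 ⇒ b p f Y0 ⇒ b p f b p f Y0 c Y0 ⇒ b p f b p f z c Y0 ⇒ b p f b p f z c z
  Y0 ⇒ b p f Y0 c Y0 ⇒ b p f b p f Y0 c Y0 ⇒ b p f b p f z c Y0 ⇒ b p f b p f z c z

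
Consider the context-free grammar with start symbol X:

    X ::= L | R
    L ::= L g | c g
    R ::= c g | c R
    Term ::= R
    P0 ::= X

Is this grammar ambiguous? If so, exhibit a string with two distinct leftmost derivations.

Ambiguous

Witness: c g

Derivation 1: X ⇒ L ⇒ c g
Derivation 2: X ⇒ R ⇒ c g

Two distinct leftmost derivations for the same string.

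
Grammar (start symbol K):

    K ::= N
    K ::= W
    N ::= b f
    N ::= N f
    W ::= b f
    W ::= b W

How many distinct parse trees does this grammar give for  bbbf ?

1

Parse trees for bbbf:
  [K [W b [W b [W b f]]]]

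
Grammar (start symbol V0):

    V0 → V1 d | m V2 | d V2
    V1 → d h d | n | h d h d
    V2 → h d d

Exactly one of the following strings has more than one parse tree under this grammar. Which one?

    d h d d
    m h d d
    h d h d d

d h d d

d h d d: 2 trees
m h d d: 1 tree
h d h d d: 1 tree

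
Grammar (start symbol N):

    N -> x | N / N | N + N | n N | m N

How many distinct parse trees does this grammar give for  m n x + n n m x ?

Parse trees for m n x + n n m x:
  [N [N m [N n [N x]]] + [N n [N n [N m [N x]]]]]
  [N m [N [N n [N x]] + [N n [N n [N m [N x]]]]]]
  [N m [N n [N [N x] + [N n [N n [N m [N x]]]]]]]

3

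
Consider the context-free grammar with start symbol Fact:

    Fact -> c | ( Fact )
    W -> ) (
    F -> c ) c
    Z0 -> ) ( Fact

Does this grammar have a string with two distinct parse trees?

Unambiguous

(W, F, Z0 are unreachable from Fact, so their rules don't affect L(Fact).) L(Fact) is { openⁿ atom closeⁿ : n ≥ 0 }. The bracket depth fixes n, and the derivation is forced at every step.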